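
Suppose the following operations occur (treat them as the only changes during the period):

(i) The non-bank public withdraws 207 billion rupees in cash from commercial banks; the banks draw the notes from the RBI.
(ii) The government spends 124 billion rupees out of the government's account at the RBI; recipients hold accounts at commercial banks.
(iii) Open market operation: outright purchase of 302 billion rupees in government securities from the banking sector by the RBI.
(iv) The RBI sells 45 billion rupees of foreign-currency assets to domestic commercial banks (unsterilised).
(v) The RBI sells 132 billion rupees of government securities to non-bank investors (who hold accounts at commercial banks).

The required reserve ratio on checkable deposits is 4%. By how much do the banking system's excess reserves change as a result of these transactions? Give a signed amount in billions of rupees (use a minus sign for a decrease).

+50.6 billion

Currency withdrawal 207 billion rupees: reserves −207B, deposits −207B.
Government spending 124 billion rupees: reserves +124B, deposits +124B.
OMO purchase (from banks) 302 billion rupees: reserves +302B, deposits 0.
FX sale 45 billion rupees: reserves −45B, deposits 0.
Asset sale (to non-banks) 132 billion rupees: reserves −132B, deposits −132B.
Totals: Δreserves = +42B, Δdeposits = −215B.
Δrequired reserves = 4% × −215B = −8.6B.
Δexcess reserves = Δreserves − Δrequired = +42B − (−8.6B) = +50.6 billion.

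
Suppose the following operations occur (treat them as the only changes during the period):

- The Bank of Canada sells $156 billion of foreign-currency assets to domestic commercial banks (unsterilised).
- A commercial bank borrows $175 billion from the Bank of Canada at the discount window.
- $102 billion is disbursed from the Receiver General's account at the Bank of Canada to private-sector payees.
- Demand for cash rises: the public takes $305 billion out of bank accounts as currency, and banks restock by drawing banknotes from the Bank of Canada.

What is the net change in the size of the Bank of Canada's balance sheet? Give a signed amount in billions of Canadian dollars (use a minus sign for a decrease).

Bank of Canada balance sheet:
  Assets:      Loans to banks +$175B, Foreign assets −$156B
  Liabilities: Bank reserves −$184B, Currency in circulation +$305B, Government deposits −$102B
Change in total Bank of Canada assets = +$19 billion.

+$19 billion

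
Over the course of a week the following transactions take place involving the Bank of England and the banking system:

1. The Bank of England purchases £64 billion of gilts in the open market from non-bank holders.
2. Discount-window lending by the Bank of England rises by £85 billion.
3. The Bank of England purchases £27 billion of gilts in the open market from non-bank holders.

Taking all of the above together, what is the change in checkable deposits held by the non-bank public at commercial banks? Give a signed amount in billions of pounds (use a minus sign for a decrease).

Asset purchase (from non-banks) £64 billion: non-bank counterparties' bank balances rise → +£64B.
Discount-window loan £85 billion: the counterparty is a bank, so public deposits are unchanged → 0.
Asset purchase (from non-banks) £27 billion: non-bank counterparties' bank balances rise → +£27B.
Net: 64 + 0 + 27 = +£91 billion.

+£91 billion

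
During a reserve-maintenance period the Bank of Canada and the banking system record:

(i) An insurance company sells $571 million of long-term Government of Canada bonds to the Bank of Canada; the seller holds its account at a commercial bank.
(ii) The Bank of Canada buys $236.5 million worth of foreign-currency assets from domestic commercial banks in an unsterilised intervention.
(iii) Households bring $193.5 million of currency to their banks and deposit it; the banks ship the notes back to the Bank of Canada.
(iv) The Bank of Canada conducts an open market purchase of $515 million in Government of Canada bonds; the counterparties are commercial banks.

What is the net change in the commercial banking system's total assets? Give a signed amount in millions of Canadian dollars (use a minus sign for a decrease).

Bank of Canada balance sheet:
  Assets:      Securities +$1086M, Foreign assets +$236.5M
  Liabilities: Bank reserves +$1516M, Currency in circulation −$193.5M
Commercial banking system:
  Assets:      Reserves at CB +$1516M, Securities −$515M, Foreign assets −$236.5M
  Liabilities: Checkable deposits +$764.5M
Change in total bank assets = +$764.5 million.

+$764.5 million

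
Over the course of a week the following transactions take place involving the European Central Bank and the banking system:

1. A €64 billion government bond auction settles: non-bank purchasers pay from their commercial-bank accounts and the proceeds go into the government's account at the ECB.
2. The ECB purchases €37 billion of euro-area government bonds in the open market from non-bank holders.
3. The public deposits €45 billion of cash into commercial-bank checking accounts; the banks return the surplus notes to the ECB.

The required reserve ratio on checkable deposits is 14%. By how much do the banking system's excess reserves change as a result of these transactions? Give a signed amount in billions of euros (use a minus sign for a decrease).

Government account inflow €64 billion: reserves −€64B, deposits −€64B.
Asset purchase (from non-banks) €37 billion: reserves +€37B, deposits +€37B.
Currency deposit €45 billion: reserves +€45B, deposits +€45B.
Totals: Δreserves = +€18B, Δdeposits = +€18B.
Δrequired reserves = 14% × +€18B = +€2.52B.
Δexcess reserves = Δreserves − Δrequired = +€18B − (+€2.52B) = +€15.48 billion.

+€15.48 billion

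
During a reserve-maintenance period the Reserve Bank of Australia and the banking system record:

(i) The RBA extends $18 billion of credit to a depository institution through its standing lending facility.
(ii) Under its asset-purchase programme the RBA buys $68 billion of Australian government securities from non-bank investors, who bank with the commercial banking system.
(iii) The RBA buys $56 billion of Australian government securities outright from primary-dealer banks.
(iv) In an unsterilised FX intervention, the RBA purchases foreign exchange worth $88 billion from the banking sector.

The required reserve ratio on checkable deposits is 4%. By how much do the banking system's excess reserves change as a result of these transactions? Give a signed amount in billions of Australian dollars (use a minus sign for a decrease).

+$227.28 billion

Discount-window loan $18 billion: reserves +$18B, deposits 0.
Asset purchase (from non-banks) $68 billion: reserves +$68B, deposits +$68B.
OMO purchase (from banks) $56 billion: reserves +$56B, deposits 0.
FX purchase $88 billion: reserves +$88B, deposits 0.
Totals: Δreserves = +$230B, Δdeposits = +$68B.
Δrequired reserves = 4% × +$68B = +$2.72B.
Δexcess reserves = Δreserves − Δrequired = +$230B − (+$2.72B) = +$227.28 billion.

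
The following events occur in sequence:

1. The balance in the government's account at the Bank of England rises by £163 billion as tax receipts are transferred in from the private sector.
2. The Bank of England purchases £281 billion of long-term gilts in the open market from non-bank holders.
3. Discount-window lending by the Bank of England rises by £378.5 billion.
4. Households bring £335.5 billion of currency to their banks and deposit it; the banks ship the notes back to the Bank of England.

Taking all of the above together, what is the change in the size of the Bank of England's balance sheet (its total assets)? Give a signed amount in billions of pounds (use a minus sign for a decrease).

+£659.5 billion

Bank of England balance sheet:
  Assets:      Securities +£281B, Loans to banks +£378.5B
  Liabilities: Bank reserves +£832B, Currency in circulation −£335.5B, Government deposits +£163B
Change in total Bank of England assets = +£659.5 billion.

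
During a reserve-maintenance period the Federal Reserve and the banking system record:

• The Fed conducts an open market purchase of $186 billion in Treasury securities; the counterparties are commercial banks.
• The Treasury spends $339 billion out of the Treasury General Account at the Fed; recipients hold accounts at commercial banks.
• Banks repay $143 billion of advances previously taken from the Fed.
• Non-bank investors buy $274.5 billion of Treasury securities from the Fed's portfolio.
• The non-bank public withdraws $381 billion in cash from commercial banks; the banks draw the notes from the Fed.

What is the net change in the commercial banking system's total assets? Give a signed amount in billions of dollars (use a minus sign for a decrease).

-$459.5 billion

Fed balance sheet:
  Assets:      Securities −$88.5B, Loans to banks −$143B
  Liabilities: Bank reserves −$273.5B, Currency in circulation +$381B, Government deposits −$339B
Commercial banking system:
  Assets:      Reserves at CB −$273.5B, Securities −$186B
  Liabilities: Checkable deposits −$316.5B, Borrowings from CB −$143B
Change in total bank assets = -$459.5 billion.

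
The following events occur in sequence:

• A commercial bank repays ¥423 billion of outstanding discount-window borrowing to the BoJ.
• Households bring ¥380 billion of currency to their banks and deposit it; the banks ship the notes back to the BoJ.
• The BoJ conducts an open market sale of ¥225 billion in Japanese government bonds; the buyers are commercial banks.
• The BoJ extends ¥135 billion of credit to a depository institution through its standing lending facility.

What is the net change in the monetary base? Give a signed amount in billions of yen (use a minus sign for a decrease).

-¥513 billion

Discount-window repayment ¥423 billion: BoJ balance sheet contracts → −¥423B.
Currency deposit ¥380 billion: just a shift between currency and reserves — both are base money → 0.
OMO sale (to banks) ¥225 billion: BoJ balance sheet contracts → −¥225B.
Discount-window loan ¥135 billion: BoJ balance sheet expands → +¥135B.
Net: −423 + 0 − 225 + 135 = -¥513 billion.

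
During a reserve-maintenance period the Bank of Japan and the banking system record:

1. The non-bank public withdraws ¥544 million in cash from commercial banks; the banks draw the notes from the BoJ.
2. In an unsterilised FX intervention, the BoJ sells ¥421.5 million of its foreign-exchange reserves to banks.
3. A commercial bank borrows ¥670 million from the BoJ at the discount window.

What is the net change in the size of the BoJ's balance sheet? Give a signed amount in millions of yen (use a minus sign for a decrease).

+¥248.5 million

Currency withdrawal ¥544 million: only the composition of liabilities changes → 0.
FX sale ¥421.5 million: a BoJ asset is shed → −¥421.5M.
Discount-window loan ¥670 million: a BoJ asset is acquired → +¥670M.
Net: 0 − 421.5 + 670 = +¥248.5 million.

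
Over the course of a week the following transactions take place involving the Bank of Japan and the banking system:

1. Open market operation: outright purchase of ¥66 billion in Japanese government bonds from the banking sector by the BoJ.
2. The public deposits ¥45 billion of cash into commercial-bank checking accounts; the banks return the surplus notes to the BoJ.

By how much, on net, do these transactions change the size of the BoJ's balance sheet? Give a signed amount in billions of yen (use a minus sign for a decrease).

BoJ balance sheet:
  Assets:      Securities +¥66B
  Liabilities: Bank reserves +¥111B, Currency in circulation −¥45B
Change in total BoJ assets = +¥66 billion.

+¥66 billion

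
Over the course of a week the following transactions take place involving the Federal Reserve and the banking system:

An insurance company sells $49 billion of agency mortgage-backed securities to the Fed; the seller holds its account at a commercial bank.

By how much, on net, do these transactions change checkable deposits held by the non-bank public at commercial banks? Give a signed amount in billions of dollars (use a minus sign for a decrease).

Fed balance sheet:
  Assets:      Securities +$49B
  Liabilities: Bank reserves +$49B
Commercial banking system:
  Assets:      Reserves at CB +$49B
  Liabilities: Checkable deposits +$49B
So the change in checkable deposits held by the non-bank public at commercial banks is +$49 billion.

+$49 billion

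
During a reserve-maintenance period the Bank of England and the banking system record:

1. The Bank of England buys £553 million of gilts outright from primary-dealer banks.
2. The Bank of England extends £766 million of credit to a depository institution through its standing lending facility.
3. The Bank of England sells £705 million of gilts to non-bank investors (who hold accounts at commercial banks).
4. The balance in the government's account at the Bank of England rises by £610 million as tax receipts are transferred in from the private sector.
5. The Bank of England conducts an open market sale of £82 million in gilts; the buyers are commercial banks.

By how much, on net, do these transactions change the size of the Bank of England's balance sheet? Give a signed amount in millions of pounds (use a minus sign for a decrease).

+£532 million

OMO purchase (from banks) £553 million: a Bank of England asset is acquired → +£553M.
Discount-window loan £766 million: a Bank of England asset is acquired → +£766M.
Asset sale (to non-banks) £705 million: a Bank of England asset is shed → −£705M.
Government account inflow £610 million: only the composition of liabilities changes → 0.
OMO sale (to banks) £82 million: a Bank of England asset is shed → −£82M.
Net: 553 + 766 − 705 + 0 − 82 = +£532 million.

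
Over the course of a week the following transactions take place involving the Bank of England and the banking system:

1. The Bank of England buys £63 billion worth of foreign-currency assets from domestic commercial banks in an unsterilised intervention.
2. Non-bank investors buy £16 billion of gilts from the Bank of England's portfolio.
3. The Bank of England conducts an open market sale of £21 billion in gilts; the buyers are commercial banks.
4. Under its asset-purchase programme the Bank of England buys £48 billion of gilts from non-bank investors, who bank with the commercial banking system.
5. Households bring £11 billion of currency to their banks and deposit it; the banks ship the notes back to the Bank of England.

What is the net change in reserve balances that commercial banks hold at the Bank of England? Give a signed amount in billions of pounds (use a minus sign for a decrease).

Bank of England balance sheet:
  Assets:      Securities +£11B, Foreign assets +£63B
  Liabilities: Bank reserves +£85B, Currency in circulation −£11B
Commercial banking system:
  Assets:      Reserves at CB +£85B, Securities +£21B, Foreign assets −£63B
  Liabilities: Checkable deposits +£43B
So the change in reserve balances that commercial banks hold at the Bank of England is +£85 billion.

+£85 billion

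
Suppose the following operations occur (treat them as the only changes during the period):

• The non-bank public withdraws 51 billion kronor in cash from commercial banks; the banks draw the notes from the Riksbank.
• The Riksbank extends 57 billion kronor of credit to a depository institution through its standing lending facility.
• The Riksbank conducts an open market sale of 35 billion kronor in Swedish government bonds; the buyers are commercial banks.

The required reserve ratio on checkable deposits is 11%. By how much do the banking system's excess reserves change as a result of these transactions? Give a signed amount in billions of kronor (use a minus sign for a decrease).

Currency withdrawal 51 billion kronor: reserves −51B, deposits −51B.
Discount-window loan 57 billion kronor: reserves +57B, deposits 0.
OMO sale (to banks) 35 billion kronor: reserves −35B, deposits 0.
Totals: Δreserves = −29B, Δdeposits = −51B.
Δrequired reserves = 11% × −51B = −5.61B.
Δexcess reserves = Δreserves − Δrequired = −29B − (−5.61B) = -23.39 billion.

-23.39 billion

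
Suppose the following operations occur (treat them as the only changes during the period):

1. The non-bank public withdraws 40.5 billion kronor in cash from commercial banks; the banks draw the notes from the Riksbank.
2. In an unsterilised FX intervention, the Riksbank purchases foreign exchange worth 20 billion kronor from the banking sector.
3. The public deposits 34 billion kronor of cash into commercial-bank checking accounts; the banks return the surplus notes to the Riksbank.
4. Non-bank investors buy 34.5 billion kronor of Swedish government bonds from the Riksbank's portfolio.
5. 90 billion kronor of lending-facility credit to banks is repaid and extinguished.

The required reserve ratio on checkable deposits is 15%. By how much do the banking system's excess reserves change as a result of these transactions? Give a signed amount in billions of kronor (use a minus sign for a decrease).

-104.85 billion

Currency withdrawal 40.5 billion kronor: reserves −40.5B, deposits −40.5B.
FX purchase 20 billion kronor: reserves +20B, deposits 0.
Currency deposit 34 billion kronor: reserves +34B, deposits +34B.
Asset sale (to non-banks) 34.5 billion kronor: reserves −34.5B, deposits −34.5B.
Discount-window repayment 90 billion kronor: reserves −90B, deposits 0.
Totals: Δreserves = −111B, Δdeposits = −41B.
Δrequired reserves = 15% × −41B = −6.15B.
Δexcess reserves = Δreserves − Δrequired = −111B − (−6.15B) = -104.85 billion.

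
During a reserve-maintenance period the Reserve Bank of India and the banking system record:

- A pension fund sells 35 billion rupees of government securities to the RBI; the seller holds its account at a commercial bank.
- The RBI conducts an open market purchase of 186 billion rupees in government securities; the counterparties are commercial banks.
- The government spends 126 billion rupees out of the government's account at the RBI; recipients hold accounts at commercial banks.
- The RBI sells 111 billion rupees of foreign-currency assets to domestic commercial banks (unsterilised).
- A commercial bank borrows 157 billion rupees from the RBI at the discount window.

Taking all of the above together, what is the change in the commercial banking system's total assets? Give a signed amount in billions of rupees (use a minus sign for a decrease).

+318 billion

Asset purchase (from non-banks) 35 billion rupees: bank balance sheets expand → +35B.
OMO purchase (from banks) 186 billion rupees: just an asset swap on bank balance sheets → 0.
Government spending 126 billion rupees: bank balance sheets expand → +126B.
FX sale 111 billion rupees: just an asset swap on bank balance sheets → 0.
Discount-window loan 157 billion rupees: bank balance sheets expand → +157B.
Net: 35 + 0 + 126 + 0 + 157 = +318 billion.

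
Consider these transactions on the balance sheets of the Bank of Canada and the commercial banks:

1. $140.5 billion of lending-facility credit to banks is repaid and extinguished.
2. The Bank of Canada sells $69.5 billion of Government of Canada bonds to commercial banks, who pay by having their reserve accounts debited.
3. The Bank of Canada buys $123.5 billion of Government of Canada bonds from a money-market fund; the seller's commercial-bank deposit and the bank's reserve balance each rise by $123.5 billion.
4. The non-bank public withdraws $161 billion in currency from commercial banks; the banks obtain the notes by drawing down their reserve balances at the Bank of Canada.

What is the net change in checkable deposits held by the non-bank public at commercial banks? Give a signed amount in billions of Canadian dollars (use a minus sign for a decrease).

Discount-window repayment $140.5 billion: the counterparty is a bank, so public deposits are unchanged → 0.
OMO sale (to banks) $69.5 billion: the counterparty is a bank, so public deposits are unchanged → 0.
Asset purchase (from non-banks) $123.5 billion: non-bank counterparties' bank balances rise → +$123.5B.
Currency withdrawal $161 billion: non-bank counterparties' bank balances fall → −$161B.
Net: 0 + 0 + 123.5 − 161 = -$37.5 billion.

-$37.5 billion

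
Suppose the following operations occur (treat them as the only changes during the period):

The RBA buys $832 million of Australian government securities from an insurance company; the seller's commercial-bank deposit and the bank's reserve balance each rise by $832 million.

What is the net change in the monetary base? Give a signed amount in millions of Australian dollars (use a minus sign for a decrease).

+$832 million

RBA balance sheet:
  Assets:      Securities +$832M
  Liabilities: Bank reserves +$832M
Commercial banking system:
  Assets:      Reserves at CB +$832M
  Liabilities: Checkable deposits +$832M
Monetary base = currency + reserves: 0 + (+$832M) = +$832 million.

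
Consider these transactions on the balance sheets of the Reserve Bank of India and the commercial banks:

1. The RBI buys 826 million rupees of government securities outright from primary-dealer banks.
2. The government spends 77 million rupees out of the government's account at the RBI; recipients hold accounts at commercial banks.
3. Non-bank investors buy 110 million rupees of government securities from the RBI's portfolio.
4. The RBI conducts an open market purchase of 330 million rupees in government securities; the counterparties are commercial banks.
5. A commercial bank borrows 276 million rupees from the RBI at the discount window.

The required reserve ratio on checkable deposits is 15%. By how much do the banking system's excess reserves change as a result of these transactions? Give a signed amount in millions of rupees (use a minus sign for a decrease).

OMO purchase (from banks) 826 million rupees: reserves +826M, deposits 0.
Government spending 77 million rupees: reserves +77M, deposits +77M.
Asset sale (to non-banks) 110 million rupees: reserves −110M, deposits −110M.
OMO purchase (from banks) 330 million rupees: reserves +330M, deposits 0.
Discount-window loan 276 million rupees: reserves +276M, deposits 0.
Totals: Δreserves = +1399M, Δdeposits = −33M.
Δrequired reserves = 15% × −33M = −4.95M.
Δexcess reserves = Δreserves − Δrequired = +1399M − (−4.95M) = +1403.95 million.

+1403.95 million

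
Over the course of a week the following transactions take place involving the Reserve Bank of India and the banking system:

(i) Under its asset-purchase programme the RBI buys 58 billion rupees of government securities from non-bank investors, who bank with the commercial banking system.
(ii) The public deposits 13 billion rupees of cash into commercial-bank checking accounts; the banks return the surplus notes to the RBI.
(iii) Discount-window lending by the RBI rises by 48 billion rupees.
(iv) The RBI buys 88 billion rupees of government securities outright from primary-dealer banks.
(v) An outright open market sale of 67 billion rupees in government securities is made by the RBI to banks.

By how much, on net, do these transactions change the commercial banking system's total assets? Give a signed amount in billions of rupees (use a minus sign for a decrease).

Asset purchase (from non-banks) 58 billion rupees: bank balance sheets expand → +58B.
Currency deposit 13 billion rupees: bank balance sheets expand → +13B.
Discount-window loan 48 billion rupees: bank balance sheets expand → +48B.
OMO purchase (from banks) 88 billion rupees: just an asset swap on bank balance sheets → 0.
OMO sale (to banks) 67 billion rupees: just an asset swap on bank balance sheets → 0.
Net: 58 + 13 + 48 + 0 + 0 = +119 billion.

+119 billion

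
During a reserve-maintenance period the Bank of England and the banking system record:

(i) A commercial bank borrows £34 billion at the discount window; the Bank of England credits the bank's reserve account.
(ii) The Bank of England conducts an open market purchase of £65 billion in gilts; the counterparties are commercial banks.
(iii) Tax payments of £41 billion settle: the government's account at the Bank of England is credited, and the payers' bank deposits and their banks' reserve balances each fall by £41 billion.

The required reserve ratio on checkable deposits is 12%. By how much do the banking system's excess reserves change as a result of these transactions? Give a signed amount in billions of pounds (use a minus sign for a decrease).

Discount-window loan £34 billion: reserves +£34B, deposits 0.
OMO purchase (from banks) £65 billion: reserves +£65B, deposits 0.
Government account inflow £41 billion: reserves −£41B, deposits −£41B.
Totals: Δreserves = +£58B, Δdeposits = −£41B.
Δrequired reserves = 12% × −£41B = −£4.92B.
Δexcess reserves = Δreserves − Δrequired = +£58B − (−£4.92B) = +£62.92 billion.

+£62.92 billion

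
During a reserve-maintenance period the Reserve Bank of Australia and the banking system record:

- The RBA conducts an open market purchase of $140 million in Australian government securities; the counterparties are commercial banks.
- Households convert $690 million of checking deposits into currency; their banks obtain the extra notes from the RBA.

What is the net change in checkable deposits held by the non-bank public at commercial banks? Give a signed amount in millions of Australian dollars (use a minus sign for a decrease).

OMO purchase (from banks) $140 million: the counterparty is a bank, so public deposits are unchanged → 0.
Currency withdrawal $690 million: non-bank counterparties' bank balances fall → −$690M.
Net: 0 − 690 = -$690 million.

-$690 million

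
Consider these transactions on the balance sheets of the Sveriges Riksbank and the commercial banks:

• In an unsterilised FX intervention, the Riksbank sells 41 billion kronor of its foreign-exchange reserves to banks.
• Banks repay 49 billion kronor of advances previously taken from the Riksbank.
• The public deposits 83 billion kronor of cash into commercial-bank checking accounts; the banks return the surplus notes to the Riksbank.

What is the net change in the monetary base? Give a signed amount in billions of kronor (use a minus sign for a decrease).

Riksbank balance sheet:
  Assets:      Loans to banks −49B, Foreign assets −41B
  Liabilities: Bank reserves −7B, Currency in circulation −83B
Commercial banking system:
  Assets:      Reserves at CB −7B, Foreign assets +41B
  Liabilities: Checkable deposits +83B, Borrowings from CB −49B
Monetary base = currency + reserves: −83B + (−7B) = -90 billion.

-90 billion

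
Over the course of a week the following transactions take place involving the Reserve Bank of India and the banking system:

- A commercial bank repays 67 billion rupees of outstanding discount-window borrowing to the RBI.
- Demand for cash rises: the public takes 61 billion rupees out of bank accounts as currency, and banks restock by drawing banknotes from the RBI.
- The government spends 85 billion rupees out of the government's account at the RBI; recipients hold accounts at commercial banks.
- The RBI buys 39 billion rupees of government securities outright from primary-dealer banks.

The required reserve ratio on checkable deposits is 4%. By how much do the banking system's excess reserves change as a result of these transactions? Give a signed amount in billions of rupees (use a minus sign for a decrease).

Discount-window repayment 67 billion rupees: reserves −67B, deposits 0.
Currency withdrawal 61 billion rupees: reserves −61B, deposits −61B.
Government spending 85 billion rupees: reserves +85B, deposits +85B.
OMO purchase (from banks) 39 billion rupees: reserves +39B, deposits 0.
Totals: Δreserves = −4B, Δdeposits = +24B.
Δrequired reserves = 4% × +24B = +0.96B.
Δexcess reserves = Δreserves − Δrequired = −4B − (+0.96B) = -4.96 billion.

-4.96 billion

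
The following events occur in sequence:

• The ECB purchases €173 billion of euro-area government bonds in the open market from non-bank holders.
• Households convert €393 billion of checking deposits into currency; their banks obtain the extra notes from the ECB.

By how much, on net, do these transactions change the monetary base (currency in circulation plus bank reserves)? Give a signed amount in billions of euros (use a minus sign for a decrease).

Asset purchase (from non-banks) €173 billion: ECB balance sheet expands → +€173B.
Currency withdrawal €393 billion: just a shift between currency and reserves — both are base money → 0.
Net: 173 + 0 = +€173 billion.

+€173 billion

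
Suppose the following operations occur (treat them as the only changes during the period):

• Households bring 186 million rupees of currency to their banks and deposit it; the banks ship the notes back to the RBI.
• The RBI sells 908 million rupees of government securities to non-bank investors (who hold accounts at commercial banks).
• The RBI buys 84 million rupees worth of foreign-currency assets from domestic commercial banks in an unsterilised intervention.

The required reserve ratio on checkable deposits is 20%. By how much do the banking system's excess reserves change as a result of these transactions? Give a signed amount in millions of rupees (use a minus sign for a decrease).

-493.6 million

Currency deposit 186 million rupees: reserves +186M, deposits +186M.
Asset sale (to non-banks) 908 million rupees: reserves −908M, deposits −908M.
FX purchase 84 million rupees: reserves +84M, deposits 0.
Totals: Δreserves = −638M, Δdeposits = −722M.
Δrequired reserves = 20% × −722M = −144.4M.
Δexcess reserves = Δreserves − Δrequired = −638M − (−144.4M) = -493.6 million.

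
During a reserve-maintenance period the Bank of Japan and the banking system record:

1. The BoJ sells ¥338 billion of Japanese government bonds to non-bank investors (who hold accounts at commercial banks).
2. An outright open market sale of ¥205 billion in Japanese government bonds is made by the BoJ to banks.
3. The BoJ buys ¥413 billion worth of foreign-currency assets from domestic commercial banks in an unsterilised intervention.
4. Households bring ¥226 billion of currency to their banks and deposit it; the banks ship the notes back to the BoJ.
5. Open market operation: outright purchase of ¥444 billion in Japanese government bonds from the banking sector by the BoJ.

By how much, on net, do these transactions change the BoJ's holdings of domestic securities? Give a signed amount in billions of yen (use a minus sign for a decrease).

-¥99 billion

Asset sale (to non-banks) ¥338 billion: securities removed from the BoJ's portfolio → −¥338B.
OMO sale (to banks) ¥205 billion: securities removed from the BoJ's portfolio → −¥205B.
FX purchase ¥413 billion: the BoJ's securities portfolio is untouched → 0.
Currency deposit ¥226 billion: the BoJ's securities portfolio is untouched → 0.
OMO purchase (from banks) ¥444 billion: securities added to the BoJ's portfolio → +¥444B.
Net: −338 − 205 + 0 + 0 + 444 = -¥99 billion.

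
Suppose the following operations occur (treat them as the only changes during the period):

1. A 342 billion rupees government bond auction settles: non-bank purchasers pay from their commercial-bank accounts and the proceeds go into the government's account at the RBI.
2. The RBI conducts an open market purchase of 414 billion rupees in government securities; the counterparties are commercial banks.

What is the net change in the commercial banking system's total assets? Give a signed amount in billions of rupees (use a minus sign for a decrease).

-342 billion

Government account inflow 342 billion rupees: bank balance sheets shrink → −342B.
OMO purchase (from banks) 414 billion rupees: just an asset swap on bank balance sheets → 0.
Net: −342 + 0 = -342 billion.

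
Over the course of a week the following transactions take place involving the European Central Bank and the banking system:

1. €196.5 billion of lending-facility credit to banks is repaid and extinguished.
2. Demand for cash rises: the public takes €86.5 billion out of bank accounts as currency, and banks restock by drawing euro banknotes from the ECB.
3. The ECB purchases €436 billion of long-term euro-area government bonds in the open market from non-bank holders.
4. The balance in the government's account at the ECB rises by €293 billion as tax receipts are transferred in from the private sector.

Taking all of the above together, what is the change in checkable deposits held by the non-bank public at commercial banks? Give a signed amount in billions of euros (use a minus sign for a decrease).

Discount-window repayment €196.5 billion: the counterparty is a bank, so public deposits are unchanged → 0.
Currency withdrawal €86.5 billion: non-bank counterparties' bank balances fall → −€86.5B.
Asset purchase (from non-banks) €436 billion: non-bank counterparties' bank balances rise → +€436B.
Government account inflow €293 billion: non-bank counterparties' bank balances fall → −€293B.
Net: 0 − 86.5 + 436 − 293 = +€56.5 billion.

+€56.5 billion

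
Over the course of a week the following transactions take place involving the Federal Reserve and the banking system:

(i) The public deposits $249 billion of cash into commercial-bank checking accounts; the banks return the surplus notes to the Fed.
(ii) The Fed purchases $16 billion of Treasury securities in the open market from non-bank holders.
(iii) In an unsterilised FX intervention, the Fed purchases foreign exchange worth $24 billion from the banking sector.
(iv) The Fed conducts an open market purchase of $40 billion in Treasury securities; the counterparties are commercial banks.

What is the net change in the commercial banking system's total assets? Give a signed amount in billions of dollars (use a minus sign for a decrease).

+$265 billion

Currency deposit $249 billion: bank balance sheets expand → +$249B.
Asset purchase (from non-banks) $16 billion: bank balance sheets expand → +$16B.
FX purchase $24 billion: just an asset swap on bank balance sheets → 0.
OMO purchase (from banks) $40 billion: just an asset swap on bank balance sheets → 0.
Net: 249 + 16 + 0 + 0 = +$265 billion.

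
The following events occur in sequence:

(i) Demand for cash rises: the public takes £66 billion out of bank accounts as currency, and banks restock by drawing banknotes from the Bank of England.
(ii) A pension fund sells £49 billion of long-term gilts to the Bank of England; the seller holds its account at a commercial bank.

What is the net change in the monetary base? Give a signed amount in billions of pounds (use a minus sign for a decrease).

Currency withdrawal £66 billion: just a shift between currency and reserves — both are base money → 0.
Asset purchase (from non-banks) £49 billion: Bank of England balance sheet expands → +£49B.
Net: 0 + 49 = +£49 billion.

+£49 billion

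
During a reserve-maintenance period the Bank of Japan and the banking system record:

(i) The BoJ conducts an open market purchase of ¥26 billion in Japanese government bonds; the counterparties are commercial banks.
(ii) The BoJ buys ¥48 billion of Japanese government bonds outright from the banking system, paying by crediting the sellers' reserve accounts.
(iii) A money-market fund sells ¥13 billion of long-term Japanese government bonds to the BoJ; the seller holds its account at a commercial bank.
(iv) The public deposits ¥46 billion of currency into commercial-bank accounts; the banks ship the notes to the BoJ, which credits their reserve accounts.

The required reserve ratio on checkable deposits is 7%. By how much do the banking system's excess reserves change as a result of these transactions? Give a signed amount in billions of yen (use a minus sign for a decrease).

+¥128.87 billion

OMO purchase (from banks) ¥26 billion: reserves +¥26B, deposits 0.
OMO purchase (from banks) ¥48 billion: reserves +¥48B, deposits 0.
Asset purchase (from non-banks) ¥13 billion: reserves +¥13B, deposits +¥13B.
Currency deposit ¥46 billion: reserves +¥46B, deposits +¥46B.
Totals: Δreserves = +¥133B, Δdeposits = +¥59B.
Δrequired reserves = 7% × +¥59B = +¥4.13B.
Δexcess reserves = Δreserves − Δrequired = +¥133B − (+¥4.13B) = +¥128.87 billion.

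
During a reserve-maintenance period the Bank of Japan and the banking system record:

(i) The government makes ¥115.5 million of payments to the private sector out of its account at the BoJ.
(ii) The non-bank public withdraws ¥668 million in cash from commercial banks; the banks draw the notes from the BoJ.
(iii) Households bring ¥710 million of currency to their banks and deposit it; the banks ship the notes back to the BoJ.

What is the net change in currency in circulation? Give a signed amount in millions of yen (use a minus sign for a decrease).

-¥42 million

Government spending ¥115.5 million: no currency enters or leaves circulation → 0.
Currency withdrawal ¥668 million: notes leave the central bank → +¥668M.
Currency deposit ¥710 million: notes return to the central bank → −¥710M.
Net: 0 + 668 − 710 = -¥42 million.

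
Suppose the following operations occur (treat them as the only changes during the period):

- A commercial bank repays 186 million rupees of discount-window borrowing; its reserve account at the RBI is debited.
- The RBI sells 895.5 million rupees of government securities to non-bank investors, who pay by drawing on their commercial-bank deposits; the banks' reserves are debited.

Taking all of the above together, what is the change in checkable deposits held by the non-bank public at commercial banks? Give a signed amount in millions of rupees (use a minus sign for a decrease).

RBI balance sheet:
  Assets:      Securities −895.5M, Loans to banks −186M
  Liabilities: Bank reserves −1081.5M
Commercial banking system:
  Assets:      Reserves at CB −1081.5M
  Liabilities: Checkable deposits −895.5M, Borrowings from CB −186M
So the change in checkable deposits held by the non-bank public at commercial banks is -895.5 million.

-895.5 million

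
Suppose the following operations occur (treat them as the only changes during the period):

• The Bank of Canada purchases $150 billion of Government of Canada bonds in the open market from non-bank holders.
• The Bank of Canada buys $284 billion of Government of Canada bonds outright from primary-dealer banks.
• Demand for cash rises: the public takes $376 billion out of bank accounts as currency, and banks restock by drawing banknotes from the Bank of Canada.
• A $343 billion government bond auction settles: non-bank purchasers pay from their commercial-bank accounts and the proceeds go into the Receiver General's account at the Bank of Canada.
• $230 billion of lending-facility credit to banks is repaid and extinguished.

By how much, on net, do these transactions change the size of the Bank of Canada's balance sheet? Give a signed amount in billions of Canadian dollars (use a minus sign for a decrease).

+$204 billion

Bank of Canada balance sheet:
  Assets:      Securities +$434B, Loans to banks −$230B
  Liabilities: Bank reserves −$515B, Currency in circulation +$376B, Government deposits +$343B
Commercial banking system:
  Assets:      Reserves at CB −$515B, Securities −$284B
  Liabilities: Checkable deposits −$569B, Borrowings from CB −$230B
Change in total Bank of Canada assets = +$204 billion.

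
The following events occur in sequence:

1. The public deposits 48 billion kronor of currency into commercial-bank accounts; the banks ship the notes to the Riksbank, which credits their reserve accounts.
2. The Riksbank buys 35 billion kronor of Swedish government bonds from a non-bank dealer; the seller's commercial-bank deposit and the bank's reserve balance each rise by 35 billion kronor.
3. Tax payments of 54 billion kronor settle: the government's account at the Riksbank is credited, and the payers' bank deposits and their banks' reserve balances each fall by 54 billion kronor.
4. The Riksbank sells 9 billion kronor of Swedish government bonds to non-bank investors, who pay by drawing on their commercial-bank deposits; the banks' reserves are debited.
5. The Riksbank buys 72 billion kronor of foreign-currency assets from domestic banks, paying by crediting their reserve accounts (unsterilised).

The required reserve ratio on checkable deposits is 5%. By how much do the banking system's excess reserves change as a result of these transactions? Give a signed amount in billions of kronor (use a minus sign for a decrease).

+91 billion

Currency deposit 48 billion kronor: reserves +48B, deposits +48B.
Asset purchase (from non-banks) 35 billion kronor: reserves +35B, deposits +35B.
Government account inflow 54 billion kronor: reserves −54B, deposits −54B.
Asset sale (to non-banks) 9 billion kronor: reserves −9B, deposits −9B.
FX purchase 72 billion kronor: reserves +72B, deposits 0.
Totals: Δreserves = +92B, Δdeposits = +20B.
Δrequired reserves = 5% × +20B = +1B.
Δexcess reserves = Δreserves − Δrequired = +92B − (+1B) = +91 billion.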